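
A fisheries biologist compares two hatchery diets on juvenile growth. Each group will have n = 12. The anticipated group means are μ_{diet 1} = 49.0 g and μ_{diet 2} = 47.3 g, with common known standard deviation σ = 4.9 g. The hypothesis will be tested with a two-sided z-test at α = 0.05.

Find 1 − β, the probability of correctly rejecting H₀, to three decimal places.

Standardized effect: d = |μ_{diet 1} − μ_{diet 2}| / σ = |49.0 − 47.3| / 4.9 = 0.3469
Noncentrality parameter: δ = d·√(n/2) = 0.3469 × √(12/2) = 0.8498
Critical value for a two-sided test at α = 0.05: z_{α/2} = 1.960.
Power = Φ(δ − 1.960) + Φ(−δ − 1.960) = Φ(-1.110) + Φ(-2.810) = 0.1335 + 0.0025 = 0.1359.

Power ≈ 0.136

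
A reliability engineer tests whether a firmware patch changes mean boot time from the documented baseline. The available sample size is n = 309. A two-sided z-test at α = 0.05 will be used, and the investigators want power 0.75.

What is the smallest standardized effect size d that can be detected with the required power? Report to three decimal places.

Need Φ(δ − 1.960) = 0.75, so δ = 1.960 + 0.674 = 2.634.
(The second rejection-region term Φ(−δ − z_{α/2}) is negligible and dropped.)
δ = d·√n ⇒ d = δ/√n = 2.634/√309 = 0.1499.

d ≈ 0.150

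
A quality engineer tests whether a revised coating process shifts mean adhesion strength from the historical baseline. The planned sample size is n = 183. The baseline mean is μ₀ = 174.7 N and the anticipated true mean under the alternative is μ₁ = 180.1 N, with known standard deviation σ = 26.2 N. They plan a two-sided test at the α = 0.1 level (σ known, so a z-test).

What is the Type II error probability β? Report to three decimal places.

Standardized effect: d = |μ₁ − μ₀| / σ = |180.1 − 174.7| / 26.2 = 0.2061
Noncentrality parameter: δ = d·√n = 0.2061 × √183 = 2.7882
Critical value for a two-sided test at α = 0.1: z_{α/2} = 1.645.
Power = Φ(δ − 1.645) + Φ(−δ − 1.645) = Φ(1.143) + Φ(-4.433) = 0.8735 + 0.0000 = 0.8735.
Type II error: β = 1 − power = 1 − 0.8735 = 0.1265.

β ≈ 0.126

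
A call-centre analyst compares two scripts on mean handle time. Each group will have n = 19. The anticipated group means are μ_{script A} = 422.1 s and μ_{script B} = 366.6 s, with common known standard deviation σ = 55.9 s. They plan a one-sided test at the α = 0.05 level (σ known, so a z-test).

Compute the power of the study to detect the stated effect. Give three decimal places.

Standardized effect: d = |μ_{script A} − μ_{script B}| / σ = |422.1 − 366.6| / 55.9 = 0.9928
Noncentrality parameter: δ = d·√(n/2) = 0.9928 × √(19/2) = 3.0602
Critical value for a one-sided test at α = 0.05: z_α = 1.645.
Power = Φ(δ − 1.645) = Φ(1.415) = 0.9215.

Power ≈ 0.922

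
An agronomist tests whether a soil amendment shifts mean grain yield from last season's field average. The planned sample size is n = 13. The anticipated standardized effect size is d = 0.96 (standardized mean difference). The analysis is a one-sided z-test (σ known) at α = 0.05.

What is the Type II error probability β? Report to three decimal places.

Noncentrality parameter: δ = d·√n = 0.96 × √13 = 3.4613
One-sided α = 0.05 → critical value z_{0.05} = 1.645.
Power = P(Z > 1.645 − δ) = Φ(1.816) = 0.9654.
Type II error: β = 1 − power = 1 − 0.9654 = 0.0346.

β ≈ 0.035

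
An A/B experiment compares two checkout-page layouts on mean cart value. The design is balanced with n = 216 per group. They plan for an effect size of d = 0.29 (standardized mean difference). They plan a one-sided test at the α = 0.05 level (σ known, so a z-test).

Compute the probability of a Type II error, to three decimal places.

Noncentrality parameter: δ = d·√(n/2) = 0.29 × √(216/2) = 3.0138
One-sided α = 0.05 → critical value z_{0.05} = 1.645.
Power = Φ(δ − 1.645) = Φ(1.369) = 0.9145.
Type II error: β = 1 − power = 1 − 0.9145 = 0.0855.

β ≈ 0.086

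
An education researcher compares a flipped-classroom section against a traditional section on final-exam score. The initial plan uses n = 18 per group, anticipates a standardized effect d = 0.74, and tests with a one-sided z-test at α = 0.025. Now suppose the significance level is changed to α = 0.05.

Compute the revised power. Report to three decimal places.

δ = d·√(n/2) = 0.74 × √(18/2) = 2.2200 (unchanged). New critical value: z_{0.05} = 1.645.
Revised power = Φ(δ − 1.645) = Φ(0.575) = 0.7174.

Power ≈ 0.717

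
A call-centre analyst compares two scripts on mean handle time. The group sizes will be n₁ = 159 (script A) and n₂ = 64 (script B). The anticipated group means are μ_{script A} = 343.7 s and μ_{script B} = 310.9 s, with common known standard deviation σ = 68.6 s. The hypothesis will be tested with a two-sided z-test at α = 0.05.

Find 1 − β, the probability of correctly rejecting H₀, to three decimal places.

Standardized effect: d = |μ_{script A} − μ_{script B}| / σ = |343.7 − 310.9| / 68.6 = 0.4781
Noncentrality parameter: δ = d / √(1/n₁ + 1/n₂) = 0.4781 / √(1/159 + 1/64) = 3.2299
Critical value for a two-sided test at α = 0.05: z_{α/2} = 1.960.
Power = Φ(δ − 1.960) + Φ(−δ − 1.960) = Φ(1.270) + Φ(-5.190) = 0.8979 + 0.0000 = 0.8979.

Power ≈ 0.898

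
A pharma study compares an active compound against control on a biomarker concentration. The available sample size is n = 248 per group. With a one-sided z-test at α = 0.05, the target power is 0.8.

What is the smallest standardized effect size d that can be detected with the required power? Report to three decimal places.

Need Φ(δ − 1.645) = 0.8, so δ = 1.645 + 0.842 = 2.486.
δ = d·√(n/2) ⇒ d = δ/√(n/2) = 2.486/√(248/2) = 0.2233.

d ≈ 0.223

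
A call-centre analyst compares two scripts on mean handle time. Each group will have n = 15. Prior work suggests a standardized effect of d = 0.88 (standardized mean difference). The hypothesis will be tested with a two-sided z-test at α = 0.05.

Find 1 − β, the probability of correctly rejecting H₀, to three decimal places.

Noncentrality parameter: δ = d·√(n/2) = 0.88 × √(15/2) = 2.4100
Two-sided α = 0.05 → critical value z_{0.025} = 1.960.
Power = Φ(δ − 1.960) + Φ(−δ − 1.960) = Φ(0.450) + Φ(-4.370) = 0.6737 + 0.0000 = 0.6737.

Power ≈ 0.674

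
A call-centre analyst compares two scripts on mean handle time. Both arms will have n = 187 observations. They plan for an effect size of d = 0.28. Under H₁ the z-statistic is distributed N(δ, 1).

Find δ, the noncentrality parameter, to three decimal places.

The noncentrality parameter scales effect size by the design's sample-size factor: δ = d·√(n/2) = 0.28 × √(187/2) = 2.7075

δ ≈ 2.707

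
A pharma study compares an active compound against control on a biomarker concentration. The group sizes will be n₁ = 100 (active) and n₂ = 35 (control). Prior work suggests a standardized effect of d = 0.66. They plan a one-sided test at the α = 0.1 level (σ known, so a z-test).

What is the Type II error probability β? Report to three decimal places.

Noncentrality parameter: δ = d / √(1/n₁ + 1/n₂) = 0.66 / √(1/100 + 1/35) = 3.3606
Critical value for a one-sided test at α = 0.1: z_α = 1.282.
Power = P(Z > 1.282 − δ) = Φ(2.079) = 0.9812.
Type II error: β = 1 − power = 1 − 0.9812 = 0.0188.

β ≈ 0.019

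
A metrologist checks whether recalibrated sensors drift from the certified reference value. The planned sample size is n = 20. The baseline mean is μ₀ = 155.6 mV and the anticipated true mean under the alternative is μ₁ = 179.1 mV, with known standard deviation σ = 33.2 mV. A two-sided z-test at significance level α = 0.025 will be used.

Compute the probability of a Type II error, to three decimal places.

β ≈ 0.178

Standardized effect: d = |μ₁ − μ₀| / σ = |179.1 − 155.6| / 33.2 = 0.7078
Noncentrality parameter: δ = d·√n = 0.7078 × √20 = 3.1655
Critical value for a two-sided test at α = 0.025: z_{α/2} = 2.241.
Power = Φ(δ − 2.241) + Φ(−δ − 2.241) = Φ(0.924) + Φ(-5.407) = 0.8223 + 0.0000 = 0.8223.
Type II error: β = 1 − power = 1 − 0.8223 = 0.1777.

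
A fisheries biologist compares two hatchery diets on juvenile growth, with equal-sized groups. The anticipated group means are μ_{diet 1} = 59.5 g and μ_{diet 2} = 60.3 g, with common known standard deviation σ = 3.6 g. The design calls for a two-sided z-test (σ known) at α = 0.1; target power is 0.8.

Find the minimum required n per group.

n = 251 per group

Standardized effect: d = |μ_{diet 1} − μ_{diet 2}| / σ = |59.5 − 60.3| / 3.6 = 0.2222
For power 0.8 need Φ(δ − z_{0.05}) = 0.8, so δ = z_{0.05} + z_{0.20} = 1.645 + 0.842 = 2.486.
(Ignoring the negligible lower-tail rejection probability gives the usual closed-form inversion.)
δ = d·√(n/2) ⇒ n = 2(δ/d)² = 2 × (2.486 / 0.2222)² = 250.39.
Round up to the next whole unit.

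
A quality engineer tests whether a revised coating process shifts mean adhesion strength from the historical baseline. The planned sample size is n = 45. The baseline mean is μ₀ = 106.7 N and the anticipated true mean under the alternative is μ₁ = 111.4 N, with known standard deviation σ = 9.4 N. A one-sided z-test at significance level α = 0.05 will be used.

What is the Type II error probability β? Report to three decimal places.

Standardized effect: d = |μ₁ − μ₀| / σ = |111.4 − 106.7| / 9.4 = 0.5000
Noncentrality parameter: λ = d·√n = 0.5000 × √45 = 3.3541
One-sided α = 0.05 → critical value z_{0.05} = 1.645.
Power = P(Z > 1.645 − λ) = Φ(1.709) = 0.9563.
Type II error: β = 1 − power = 1 − 0.9563 = 0.0437.

β ≈ 0.044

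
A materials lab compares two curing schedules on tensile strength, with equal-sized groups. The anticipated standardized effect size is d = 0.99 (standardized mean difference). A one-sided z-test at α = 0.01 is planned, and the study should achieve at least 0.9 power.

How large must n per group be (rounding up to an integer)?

Set Φ(δ − 2.326) = 0.9; then δ − 2.326 = Φ⁻¹(0.9) = 1.282, giving δ = 3.608.
δ = d·√(n/2) ⇒ n = 2(δ/d)² = 2 × (3.608 / 0.99)² = 26.56.
Rounding up, n = 27 per group.

n = 27 per group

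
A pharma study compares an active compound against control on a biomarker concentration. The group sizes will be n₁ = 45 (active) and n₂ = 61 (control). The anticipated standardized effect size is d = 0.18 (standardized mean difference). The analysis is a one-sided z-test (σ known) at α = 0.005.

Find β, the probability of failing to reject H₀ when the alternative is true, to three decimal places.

Noncentrality parameter: δ = d / √(1/n₁ + 1/n₂) = 0.18 / √(1/45 + 1/61) = 0.9160
One-sided α = 0.005 → critical value z_{0.005} = 2.576.
Power = P(Z > 2.576 − δ) = Φ(-1.660) = 0.0485.
Type II error: β = 1 − power = 1 − 0.0485 = 0.9515.

β ≈ 0.952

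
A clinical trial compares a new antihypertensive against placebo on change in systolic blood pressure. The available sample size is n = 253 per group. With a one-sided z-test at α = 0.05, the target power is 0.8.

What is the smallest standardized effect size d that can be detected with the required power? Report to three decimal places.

d ≈ 0.221

Required noncentrality: δ = z_{0.05} + z_{0.20} = 1.645 + 0.842 = 2.486.
δ = d·√(n/2) ⇒ d = δ/√(n/2) = 2.486/√(253/2) = 0.2211.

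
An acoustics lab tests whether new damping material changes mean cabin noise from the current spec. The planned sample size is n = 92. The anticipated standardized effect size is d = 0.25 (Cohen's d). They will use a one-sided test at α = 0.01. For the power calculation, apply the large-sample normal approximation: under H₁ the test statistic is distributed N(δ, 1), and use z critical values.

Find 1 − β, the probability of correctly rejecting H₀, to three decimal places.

Power ≈ 0.529

Noncentrality parameter: δ = d·√n = 0.25 × √92 = 2.3979
One-sided α = 0.01 → critical value z_{0.01} = 2.326.
Power = P(Z > 2.326 − δ) = Φ(0.072) = 0.5285.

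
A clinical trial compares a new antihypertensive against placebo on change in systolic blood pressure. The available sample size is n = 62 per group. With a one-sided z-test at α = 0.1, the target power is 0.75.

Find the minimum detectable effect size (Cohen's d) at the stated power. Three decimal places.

d ≈ 0.351

Required noncentrality: δ = z_{0.1} + z_{0.25} = 1.282 + 0.674 = 1.956.
δ = d·√(n/2) ⇒ d = δ/√(n/2) = 1.956/√(62/2) = 0.3513.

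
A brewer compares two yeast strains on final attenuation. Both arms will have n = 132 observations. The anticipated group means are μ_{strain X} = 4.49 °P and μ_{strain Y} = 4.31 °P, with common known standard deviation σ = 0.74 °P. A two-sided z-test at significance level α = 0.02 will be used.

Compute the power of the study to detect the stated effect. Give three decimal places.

Standardized effect: d = |μ_{strain X} − μ_{strain Y}| / σ = |4.49 − 4.31| / 0.74 = 0.2432
Noncentrality parameter: δ = d·√(n/2) = 0.2432 × √(132/2) = 1.9761
Critical value for a two-sided test at α = 0.02: z_{α/2} = 2.326.
Power = Φ(δ − 2.326) + Φ(−δ − 2.326) = Φ(-0.350) + Φ(-4.302) = 0.3631 + 0.0000 = 0.3631.

Power ≈ 0.363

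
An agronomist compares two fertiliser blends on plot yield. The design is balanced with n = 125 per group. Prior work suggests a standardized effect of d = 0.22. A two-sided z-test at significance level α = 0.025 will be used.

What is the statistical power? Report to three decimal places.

Power ≈ 0.308

Noncentrality parameter: δ = d·√(n/2) = 0.22 × √(125/2) = 1.7393
Critical value for a two-sided test at α = 0.025: z_{α/2} = 2.241.
Power = Φ(δ − 2.241) + Φ(−δ − 2.241) = Φ(-0.502) + Φ(-3.981) = 0.3078 + 0.0000 = 0.3078.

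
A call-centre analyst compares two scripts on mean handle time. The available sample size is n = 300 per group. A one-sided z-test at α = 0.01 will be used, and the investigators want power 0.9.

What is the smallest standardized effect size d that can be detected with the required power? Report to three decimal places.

Need Φ(δ − 2.326) = 0.9, so δ = 2.326 + 1.282 = 3.608.
δ = d·√(n/2) ⇒ d = δ/√(n/2) = 3.608/√(300/2) = 0.2946.

d ≈ 0.295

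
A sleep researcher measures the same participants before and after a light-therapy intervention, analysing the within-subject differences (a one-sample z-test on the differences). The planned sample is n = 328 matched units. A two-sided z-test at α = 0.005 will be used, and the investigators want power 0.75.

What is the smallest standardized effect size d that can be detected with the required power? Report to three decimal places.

Required noncentrality: δ = z_{0.0025} + z_{0.25} = 2.807 + 0.674 = 3.482.
(The second rejection-region term Φ(−δ − z_{α/2}) is negligible and dropped.)
δ = d·√n ⇒ d = δ/√n = 3.482/√328 = 0.1922.

d ≈ 0.192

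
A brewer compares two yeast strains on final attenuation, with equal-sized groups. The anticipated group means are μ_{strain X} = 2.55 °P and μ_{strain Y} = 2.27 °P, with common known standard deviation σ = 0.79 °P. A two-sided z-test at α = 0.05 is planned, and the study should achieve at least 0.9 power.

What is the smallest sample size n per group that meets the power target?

n = 168 per group

Standardized effect: d = |μ_{strain X} − μ_{strain Y}| / σ = |2.55 − 2.27| / 0.79 = 0.3544
For power 0.9 need Φ(δ − z_{0.025}) = 0.9, so δ = z_{0.025} + z_{0.10} = 1.960 + 1.282 = 3.242.
(The Φ(−δ − z_{α/2}) term is vanishingly small for δ > 0 and is dropped in the standard sample-size formula.)
δ = d·√(n/2) ⇒ n = 2(δ/d)² = 2 × (3.242 / 0.3544)² = 167.29.
Rounding up, n = 168 per group.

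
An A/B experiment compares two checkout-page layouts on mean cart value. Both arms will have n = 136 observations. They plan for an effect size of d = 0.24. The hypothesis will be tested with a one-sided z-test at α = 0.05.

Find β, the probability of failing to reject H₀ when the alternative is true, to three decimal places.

β ≈ 0.369

Noncentrality parameter: δ = d·√(n/2) = 0.24 × √(136/2) = 1.9791
One-sided α = 0.05 → critical value z_{0.05} = 1.645.
Power = P(Z > 1.645 − δ) = Φ(0.334) = 0.6309.
Type II error: β = 1 − power = 1 − 0.6309 = 0.3691.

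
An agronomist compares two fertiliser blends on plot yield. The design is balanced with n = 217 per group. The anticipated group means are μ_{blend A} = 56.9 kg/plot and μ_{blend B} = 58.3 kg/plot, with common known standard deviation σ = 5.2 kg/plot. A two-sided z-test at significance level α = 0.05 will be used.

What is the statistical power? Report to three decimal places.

Standardized effect: d = |μ_{blend A} − μ_{blend B}| / σ = |56.9 − 58.3| / 5.2 = 0.2692
Noncentrality parameter: δ = d·√(n/2) = 0.2692 × √(217/2) = 2.8044
Two-sided α = 0.05 → critical value z_{0.025} = 1.960.
Power = Φ(δ − 1.960) + Φ(−δ − 1.960) = Φ(0.844) + Φ(-4.764) = 0.8008 + 0.0000 = 0.8008.

Power ≈ 0.801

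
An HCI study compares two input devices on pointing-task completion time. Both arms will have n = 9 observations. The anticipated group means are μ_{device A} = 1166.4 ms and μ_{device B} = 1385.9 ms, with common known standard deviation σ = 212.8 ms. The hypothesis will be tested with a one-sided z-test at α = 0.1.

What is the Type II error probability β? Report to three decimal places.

Standardized effect: d = |μ_{device A} − μ_{device B}| / σ = |1166.4 − 1385.9| / 212.8 = 1.0315
Noncentrality parameter: δ = d·√(n/2) = 1.0315 × √(9/2) = 2.1881
Critical value for a one-sided test at α = 0.1: z_α = 1.282.
Power = Φ(δ − 1.282) = Φ(0.907) = 0.8177.
Type II error: β = 1 − power = 1 − 0.8177 = 0.1823.

β ≈ 0.182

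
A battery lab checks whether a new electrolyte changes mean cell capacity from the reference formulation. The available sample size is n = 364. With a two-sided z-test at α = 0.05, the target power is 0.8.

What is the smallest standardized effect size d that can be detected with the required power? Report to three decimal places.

d ≈ 0.147

Required noncentrality: δ = z_{0.025} + z_{0.20} = 1.960 + 0.842 = 2.802.
(The second rejection-region term Φ(−δ − z_{α/2}) is negligible and dropped.)
δ = d·√n ⇒ d = δ/√n = 2.802/√364 = 0.1468.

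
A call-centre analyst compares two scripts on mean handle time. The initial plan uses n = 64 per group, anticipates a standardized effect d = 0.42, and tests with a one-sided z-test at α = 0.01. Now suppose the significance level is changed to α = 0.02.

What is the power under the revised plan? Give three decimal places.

Power ≈ 0.626

δ = d·√(n/2) = 0.42 × √(64/2) = 2.3759 (unchanged). New critical value: z_{0.02} = 2.054.
Revised power = Φ(δ − 2.054) = Φ(0.322) = 0.6263.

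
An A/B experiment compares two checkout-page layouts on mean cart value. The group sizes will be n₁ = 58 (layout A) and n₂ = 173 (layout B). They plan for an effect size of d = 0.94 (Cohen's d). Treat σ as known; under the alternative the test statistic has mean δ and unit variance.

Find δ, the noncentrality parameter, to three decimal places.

δ ≈ 6.195

The noncentrality parameter scales effect size by the design's sample-size factor: δ = d / √(1/n₁ + 1/n₂) = 0.94 / √(1/58 + 1/173) = 6.1953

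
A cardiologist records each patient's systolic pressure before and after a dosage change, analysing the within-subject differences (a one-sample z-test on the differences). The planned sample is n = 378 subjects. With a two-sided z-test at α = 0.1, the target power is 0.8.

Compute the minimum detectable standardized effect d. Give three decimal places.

d ≈ 0.128

Need Φ(δ − 1.645) = 0.8, so δ = 1.645 + 0.842 = 2.486.
(Lower-tail contribution to power is negligible for δ > 0.)
δ = d·√n ⇒ d = δ/√n = 2.486/√378 = 0.1279.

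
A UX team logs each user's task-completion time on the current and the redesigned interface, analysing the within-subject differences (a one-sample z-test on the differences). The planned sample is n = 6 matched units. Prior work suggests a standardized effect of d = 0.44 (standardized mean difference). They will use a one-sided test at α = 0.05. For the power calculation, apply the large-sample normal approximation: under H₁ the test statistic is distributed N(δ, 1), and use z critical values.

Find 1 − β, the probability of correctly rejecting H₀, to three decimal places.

Noncentrality parameter: δ = d·√n = 0.44 × √6 = 1.0778
Critical value for a one-sided test at α = 0.05: z_α = 1.645.
Power = Φ(δ − 1.645) = Φ(-0.567) = 0.2853.

Power ≈ 0.285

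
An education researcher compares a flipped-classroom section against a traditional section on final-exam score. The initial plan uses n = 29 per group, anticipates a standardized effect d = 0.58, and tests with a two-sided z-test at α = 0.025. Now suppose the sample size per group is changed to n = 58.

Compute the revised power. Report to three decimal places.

Power ≈ 0.811

With n = 58 per group: δ = d·√(n/2) = 0.58 × √(58/2) = 3.1234. Critical value z_{0.0125} = 2.241.
Revised power = Φ(δ − 2.241) + Φ(−δ − 2.241) = Φ(0.882) + Φ(-5.365) = 0.8111 + 0.0000 = 0.8111.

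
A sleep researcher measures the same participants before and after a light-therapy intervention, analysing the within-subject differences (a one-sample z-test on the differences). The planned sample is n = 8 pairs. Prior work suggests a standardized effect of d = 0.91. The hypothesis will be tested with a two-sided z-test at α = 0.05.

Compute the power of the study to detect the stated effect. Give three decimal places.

Power ≈ 0.730

Noncentrality parameter: λ = d·√n = 0.91 × √8 = 2.5739
Two-sided α = 0.05 → critical value z_{0.025} = 1.960.
Power = Φ(λ − 1.960) + Φ(−λ − 1.960) = Φ(0.614) + Φ(-4.534) = 0.7304 + 0.0000 = 0.7304.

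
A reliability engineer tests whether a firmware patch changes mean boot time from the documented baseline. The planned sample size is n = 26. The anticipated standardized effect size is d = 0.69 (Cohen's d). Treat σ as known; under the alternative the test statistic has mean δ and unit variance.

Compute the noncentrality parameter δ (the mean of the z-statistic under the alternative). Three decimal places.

δ = d·√n = 0.69 × √26 = 3.5183

δ ≈ 3.518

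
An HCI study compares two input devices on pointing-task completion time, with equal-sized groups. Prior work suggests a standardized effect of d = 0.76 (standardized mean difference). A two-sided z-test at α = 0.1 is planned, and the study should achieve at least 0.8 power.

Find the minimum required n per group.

n = 22 per group

For power 0.8 need Φ(δ − z_{0.05}) = 0.8, so δ = z_{0.05} + z_{0.20} = 1.645 + 0.842 = 2.486.
(The Φ(−δ − z_{α/2}) term is vanishingly small for δ > 0 and is dropped in the standard sample-size formula.)
δ = d·√(n/2) ⇒ n = 2(δ/d)² = 2 × (2.486 / 0.76)² = 21.41.
Rounding up, n = 22 per group.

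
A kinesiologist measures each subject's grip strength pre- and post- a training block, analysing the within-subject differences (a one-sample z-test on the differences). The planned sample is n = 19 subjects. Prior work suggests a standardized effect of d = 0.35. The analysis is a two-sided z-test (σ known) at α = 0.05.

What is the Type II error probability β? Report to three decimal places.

β ≈ 0.668

Noncentrality parameter: λ = d·√n = 0.35 × √19 = 1.5256
Two-sided α = 0.05 → critical value z_{0.025} = 1.960.
Power = Φ(λ − 1.960) + Φ(−λ − 1.960) = Φ(-0.434) + Φ(-3.486) = 0.3320 + 0.0002 = 0.3323.
Type II error: β = 1 − power = 1 − 0.3323 = 0.6677.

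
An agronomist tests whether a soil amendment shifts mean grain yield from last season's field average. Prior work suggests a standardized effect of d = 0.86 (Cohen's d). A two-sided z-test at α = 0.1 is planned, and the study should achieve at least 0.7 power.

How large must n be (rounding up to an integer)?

Set Φ(δ − 1.645) = 0.7; then δ − 1.645 = Φ⁻¹(0.7) = 0.524, giving δ = 2.169.
(For δ > 0 the lower-tail rejection region contributes negligibly to power, so the one-term inversion is standard.)
δ = d·√n ⇒ n = (δ/d)² = (2.169 / 0.86)² = 6.36.
Round up to the next whole unit.

n = 7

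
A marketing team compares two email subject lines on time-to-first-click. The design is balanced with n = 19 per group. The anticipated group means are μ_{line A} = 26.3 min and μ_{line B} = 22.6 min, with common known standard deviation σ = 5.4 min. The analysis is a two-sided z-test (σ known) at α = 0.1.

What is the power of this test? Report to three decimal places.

Standardized effect: d = |μ_{line A} − μ_{line B}| / σ = |26.3 − 22.6| / 5.4 = 0.6852
Noncentrality parameter: δ = d·√(n/2) = 0.6852 × √(19/2) = 2.1119
Critical value for a two-sided test at α = 0.1: z_{α/2} = 1.645.
Power = Φ(δ − 1.645) + Φ(−δ − 1.645) = Φ(0.467) + Φ(-3.757) = 0.6798 + 0.0001 = 0.6798.

Power ≈ 0.680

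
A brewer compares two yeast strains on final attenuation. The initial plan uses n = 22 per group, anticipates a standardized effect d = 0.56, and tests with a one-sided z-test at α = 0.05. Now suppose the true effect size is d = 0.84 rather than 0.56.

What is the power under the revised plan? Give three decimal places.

Power ≈ 0.873

With d = 0.84: δ = d·√(n/2) = 0.84 × √(22/2) = 2.7860. Critical value z_{0.05} = 1.645.
Revised power = Φ(δ − 1.645) = Φ(1.141) = 0.8731.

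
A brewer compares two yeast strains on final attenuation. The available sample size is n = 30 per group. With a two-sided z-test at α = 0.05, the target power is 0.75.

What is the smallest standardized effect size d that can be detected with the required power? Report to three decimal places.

d ≈ 0.680

Required noncentrality: δ = z_{0.025} + z_{0.25} = 1.960 + 0.674 = 2.634.
(Lower-tail contribution to power is negligible for δ > 0.)
δ = d·√(n/2) ⇒ d = δ/√(n/2) = 2.634/√(30/2) = 0.6802.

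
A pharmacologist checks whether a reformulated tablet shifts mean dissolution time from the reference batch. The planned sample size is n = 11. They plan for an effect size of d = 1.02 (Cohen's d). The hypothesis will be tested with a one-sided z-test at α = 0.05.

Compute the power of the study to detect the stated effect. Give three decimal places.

Noncentrality parameter: δ = d·√n = 1.02 × √11 = 3.3830
One-sided α = 0.05 → critical value z_{0.05} = 1.645.
Power = Φ(δ − 1.645) = Φ(1.738) = 0.9589.

Power ≈ 0.959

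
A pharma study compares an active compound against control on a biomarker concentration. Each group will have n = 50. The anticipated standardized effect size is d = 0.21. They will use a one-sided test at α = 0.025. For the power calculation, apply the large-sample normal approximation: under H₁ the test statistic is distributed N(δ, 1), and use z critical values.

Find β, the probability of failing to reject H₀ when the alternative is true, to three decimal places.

Noncentrality parameter: δ = d·√(n/2) = 0.21 × √(50/2) = 1.0500
Critical value for a one-sided test at α = 0.025: z_α = 1.960.
Power = Φ(δ − 1.960) = Φ(-0.910) = 0.1814.
Type II error: β = 1 − power = 1 − 0.1814 = 0.8186.

β ≈ 0.819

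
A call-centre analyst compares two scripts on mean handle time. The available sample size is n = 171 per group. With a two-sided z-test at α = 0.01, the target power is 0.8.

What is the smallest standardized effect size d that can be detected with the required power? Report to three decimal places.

Required noncentrality: δ = z_{0.005} + z_{0.20} = 2.576 + 0.842 = 3.417.
(The second rejection-region term Φ(−δ − z_{α/2}) is negligible and dropped.)
δ = d·√(n/2) ⇒ d = δ/√(n/2) = 3.417/√(171/2) = 0.3696.

d ≈ 0.370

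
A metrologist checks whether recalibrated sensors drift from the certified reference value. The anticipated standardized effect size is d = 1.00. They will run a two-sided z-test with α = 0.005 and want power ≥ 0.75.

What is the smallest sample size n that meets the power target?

n = 13

Set Φ(δ − 2.807) = 0.75; then δ − 2.807 = Φ⁻¹(0.75) = 0.674, giving δ = 3.482.
(The Φ(−δ − z_{α/2}) term is vanishingly small for δ > 0 and is dropped in the standard sample-size formula.)
δ = d·√n ⇒ n = (δ/d)² = (3.482 / 1.00)² = 12.12.
Rounding up, n = 13.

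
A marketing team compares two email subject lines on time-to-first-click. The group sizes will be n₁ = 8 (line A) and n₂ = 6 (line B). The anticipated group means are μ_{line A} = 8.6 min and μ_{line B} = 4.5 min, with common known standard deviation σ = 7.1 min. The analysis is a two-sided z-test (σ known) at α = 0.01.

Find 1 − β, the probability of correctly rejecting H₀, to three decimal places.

Standardized effect: d = |μ_{line A} − μ_{line B}| / σ = |8.6 − 4.5| / 7.1 = 0.5775
Noncentrality parameter: δ = d / √(1/n₁ + 1/n₂) = 0.5775 / √(1/8 + 1/6) = 1.0693
Two-sided α = 0.01 → critical value z_{0.005} = 2.576.
Power = Φ(δ − 2.576) + Φ(−δ − 2.576) = Φ(-1.507) + Φ(-3.645) = 0.0660 + 0.0001 = 0.0661.

Power ≈ 0.066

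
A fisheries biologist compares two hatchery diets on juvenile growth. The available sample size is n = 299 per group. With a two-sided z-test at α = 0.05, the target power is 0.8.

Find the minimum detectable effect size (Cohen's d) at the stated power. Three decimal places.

d ≈ 0.229

Need Φ(δ − 1.960) = 0.8, so δ = 1.960 + 0.842 = 2.802.
(Lower-tail contribution to power is negligible for δ > 0.)
δ = d·√(n/2) ⇒ d = δ/√(n/2) = 2.802/√(299/2) = 0.2291.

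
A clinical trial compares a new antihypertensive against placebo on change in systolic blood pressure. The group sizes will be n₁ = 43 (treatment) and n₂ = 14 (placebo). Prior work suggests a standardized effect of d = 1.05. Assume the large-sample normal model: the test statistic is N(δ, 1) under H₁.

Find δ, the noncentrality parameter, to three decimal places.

δ = d / √(1/n₁ + 1/n₂) = 1.05 / √(1/43 + 1/14) = 3.4123

δ ≈ 3.412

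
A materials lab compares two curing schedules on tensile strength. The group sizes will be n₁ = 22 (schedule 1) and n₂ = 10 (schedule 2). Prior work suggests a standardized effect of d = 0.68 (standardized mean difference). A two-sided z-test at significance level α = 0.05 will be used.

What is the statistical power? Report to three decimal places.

Power ≈ 0.430

Noncentrality parameter: δ = d / √(1/n₁ + 1/n₂) = 0.68 / √(1/22 + 1/10) = 1.7830
Two-sided α = 0.05 → critical value z_{0.025} = 1.960.
Power = Φ(δ − 1.960) + Φ(−δ − 1.960) = Φ(-0.177) + Φ(-3.743) = 0.4298 + 0.0001 = 0.4298.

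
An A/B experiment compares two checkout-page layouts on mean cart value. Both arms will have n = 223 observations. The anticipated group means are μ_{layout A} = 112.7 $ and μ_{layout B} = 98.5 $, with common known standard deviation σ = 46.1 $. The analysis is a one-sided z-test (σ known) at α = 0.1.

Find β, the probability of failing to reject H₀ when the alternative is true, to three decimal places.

Standardized effect: d = |μ_{layout A} − μ_{layout B}| / σ = |112.7 − 98.5| / 46.1 = 0.3080
Noncentrality parameter: δ = d·√(n/2) = 0.3080 × √(223/2) = 3.2526
One-sided α = 0.1 → critical value z_{0.1} = 1.282.
Power = P(Z > 1.282 − δ) = Φ(1.971) = 0.9756.
Type II error: β = 1 − power = 1 − 0.9756 = 0.0244.

β ≈ 0.024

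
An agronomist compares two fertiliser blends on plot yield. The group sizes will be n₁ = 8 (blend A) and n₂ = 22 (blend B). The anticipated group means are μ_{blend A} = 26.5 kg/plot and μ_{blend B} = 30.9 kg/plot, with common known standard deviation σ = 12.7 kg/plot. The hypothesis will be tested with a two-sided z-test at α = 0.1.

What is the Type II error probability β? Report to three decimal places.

β ≈ 0.783

Standardized effect: d = |μ_{blend A} − μ_{blend B}| / σ = |26.5 − 30.9| / 12.7 = 0.3465
Noncentrality parameter: δ = d / √(1/n₁ + 1/n₂) = 0.3465 / √(1/8 + 1/22) = 0.8392
Two-sided α = 0.1 → critical value z_{0.05} = 1.645.
Power = Φ(δ − 1.645) + Φ(−δ − 1.645) = Φ(-0.806) + Φ(-2.484) = 0.2102 + 0.0065 = 0.2167.
Type II error: β = 1 − power = 1 − 0.2167 = 0.7833.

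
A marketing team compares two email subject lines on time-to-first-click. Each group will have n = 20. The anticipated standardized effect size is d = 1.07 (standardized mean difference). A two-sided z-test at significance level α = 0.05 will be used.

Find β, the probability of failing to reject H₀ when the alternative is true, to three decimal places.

β ≈ 0.077

Noncentrality parameter: δ = d·√(n/2) = 1.07 × √(20/2) = 3.3836
Two-sided α = 0.05 → critical value z_{0.025} = 1.960.
Power = Φ(δ − 1.960) + Φ(−δ − 1.960) = Φ(1.424) + Φ(-5.344) = 0.9227 + 0.0000 = 0.9227.
Type II error: β = 1 − power = 1 − 0.9227 = 0.0773.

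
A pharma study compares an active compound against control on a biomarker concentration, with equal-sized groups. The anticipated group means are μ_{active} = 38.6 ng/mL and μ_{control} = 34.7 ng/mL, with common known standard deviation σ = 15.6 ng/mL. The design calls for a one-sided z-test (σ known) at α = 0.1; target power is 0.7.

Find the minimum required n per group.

Standardized effect: d = |μ_{active} − μ_{control}| / σ = |38.6 − 34.7| / 15.6 = 0.2500
For power 0.7 need Φ(δ − z_{0.1}) = 0.7, so δ = z_{0.1} + z_{0.30} = 1.282 + 0.524 = 1.806.
δ = d·√(n/2) ⇒ n = 2(δ/d)² = 2 × (1.806 / 0.2500)² = 104.37.
Round up to the next whole unit.

n = 105 per group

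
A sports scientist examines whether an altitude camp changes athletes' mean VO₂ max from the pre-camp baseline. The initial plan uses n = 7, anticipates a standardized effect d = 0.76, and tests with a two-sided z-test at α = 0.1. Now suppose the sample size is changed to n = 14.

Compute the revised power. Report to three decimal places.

Power ≈ 0.885

With n = 14: δ = d·√n = 0.76 × √14 = 2.8437. Critical value z_{0.05} = 1.645.
Revised power = Φ(δ − 1.645) + Φ(−δ − 1.645) = Φ(1.199) + Φ(-4.489) = 0.8847 + 0.0000 = 0.8847.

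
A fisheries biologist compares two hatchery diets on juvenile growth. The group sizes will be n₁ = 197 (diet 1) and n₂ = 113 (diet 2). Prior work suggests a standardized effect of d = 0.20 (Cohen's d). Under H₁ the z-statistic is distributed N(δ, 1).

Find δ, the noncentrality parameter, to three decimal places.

δ ≈ 1.695

δ = d / √(1/n₁ + 1/n₂) = 0.20 / √(1/197 + 1/113) = 1.6948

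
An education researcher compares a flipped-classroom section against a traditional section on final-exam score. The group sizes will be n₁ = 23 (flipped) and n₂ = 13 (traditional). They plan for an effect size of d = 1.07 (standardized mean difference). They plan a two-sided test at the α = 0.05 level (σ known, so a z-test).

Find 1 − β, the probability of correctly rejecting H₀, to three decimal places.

Power ≈ 0.869

Noncentrality parameter: δ = d / √(1/n₁ + 1/n₂) = 1.07 / √(1/23 + 1/13) = 3.0837
Critical value for a two-sided test at α = 0.05: z_{α/2} = 1.960.
Power = Φ(δ − 1.960) + Φ(−δ − 1.960) = Φ(1.124) + Φ(-5.044) = 0.8694 + 0.0000 = 0.8694.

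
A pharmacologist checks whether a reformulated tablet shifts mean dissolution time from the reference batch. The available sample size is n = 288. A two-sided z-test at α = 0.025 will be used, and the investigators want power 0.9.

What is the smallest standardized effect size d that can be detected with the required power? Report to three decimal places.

d ≈ 0.208

Need Φ(δ − 2.241) = 0.9, so δ = 2.241 + 1.282 = 3.523.
(The second rejection-region term Φ(−δ − z_{α/2}) is negligible and dropped.)
δ = d·√n ⇒ d = δ/√n = 3.523/√288 = 0.2076.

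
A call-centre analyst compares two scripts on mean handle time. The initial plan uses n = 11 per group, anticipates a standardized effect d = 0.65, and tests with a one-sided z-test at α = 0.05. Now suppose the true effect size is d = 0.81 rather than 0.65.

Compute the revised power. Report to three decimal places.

Power ≈ 0.601

With d = 0.81: δ = d·√(n/2) = 0.81 × √(11/2) = 1.8996. Critical value z_{0.05} = 1.645.
Revised power = P(Z > 1.645 − δ) = Φ(0.255) = 0.6005.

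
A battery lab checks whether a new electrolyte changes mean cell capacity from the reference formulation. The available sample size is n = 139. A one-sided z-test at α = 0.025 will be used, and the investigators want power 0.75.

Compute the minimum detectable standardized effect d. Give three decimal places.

Required noncentrality: δ = z_{0.025} + z_{0.25} = 1.960 + 0.674 = 2.634.
δ = d·√n ⇒ d = δ/√n = 2.634/√139 = 0.2235.

d ≈ 0.223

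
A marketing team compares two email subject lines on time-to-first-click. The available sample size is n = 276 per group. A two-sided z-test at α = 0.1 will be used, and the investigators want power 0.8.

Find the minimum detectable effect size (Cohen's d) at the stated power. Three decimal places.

d ≈ 0.212

Need Φ(δ − 1.645) = 0.8, so δ = 1.645 + 0.842 = 2.486.
(Lower-tail contribution to power is negligible for δ > 0.)
δ = d·√(n/2) ⇒ d = δ/√(n/2) = 2.486/√(276/2) = 0.2117.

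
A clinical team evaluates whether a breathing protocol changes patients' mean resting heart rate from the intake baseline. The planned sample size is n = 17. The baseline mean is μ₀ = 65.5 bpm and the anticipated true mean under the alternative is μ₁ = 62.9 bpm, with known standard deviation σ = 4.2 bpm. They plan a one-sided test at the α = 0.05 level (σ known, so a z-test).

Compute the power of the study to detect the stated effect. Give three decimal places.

Power ≈ 0.818

Standardized effect: d = |μ₁ − μ₀| / σ = |62.9 − 65.5| / 4.2 = 0.6190
Noncentrality parameter: δ = d·√n = 0.6190 × √17 = 2.5524
Critical value for a one-sided test at α = 0.05: z_α = 1.645.
Power = P(Z > 1.645 − δ) = Φ(0.908) = 0.8179.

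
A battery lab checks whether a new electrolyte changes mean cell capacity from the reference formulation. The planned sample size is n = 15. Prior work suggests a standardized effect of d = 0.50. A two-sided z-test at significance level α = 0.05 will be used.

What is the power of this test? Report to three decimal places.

Noncentrality parameter: δ = d·√n = 0.50 × √15 = 1.9365
Critical value for a two-sided test at α = 0.05: z_{α/2} = 1.960.
Power = Φ(δ − 1.960) + Φ(−δ − 1.960) = Φ(-0.023) + Φ(-3.896) = 0.4906 + 0.0000 = 0.4907.

Power ≈ 0.491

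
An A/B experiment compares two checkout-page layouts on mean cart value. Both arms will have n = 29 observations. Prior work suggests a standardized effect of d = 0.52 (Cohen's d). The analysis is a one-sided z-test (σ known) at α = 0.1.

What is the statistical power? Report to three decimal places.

Noncentrality parameter: δ = d·√(n/2) = 0.52 × √(29/2) = 1.9801
Critical value for a one-sided test at α = 0.1: z_α = 1.282.
Power = P(Z > 1.282 − δ) = Φ(0.699) = 0.7576.

Power ≈ 0.758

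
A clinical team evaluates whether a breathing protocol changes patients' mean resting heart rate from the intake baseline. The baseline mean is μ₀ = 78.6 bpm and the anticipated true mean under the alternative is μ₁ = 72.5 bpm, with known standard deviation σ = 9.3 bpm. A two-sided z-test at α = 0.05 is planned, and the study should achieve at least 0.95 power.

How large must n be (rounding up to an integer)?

Standardized effect: d = |μ₁ − μ₀| / σ = |72.5 − 78.6| / 9.3 = 0.6559
Set Φ(δ − 1.960) = 0.95; then δ − 1.960 = Φ⁻¹(0.95) = 1.645, giving δ = 3.605.
(For δ > 0 the lower-tail rejection region contributes negligibly to power, so the one-term inversion is standard.)
δ = d·√n ⇒ n = (δ/d)² = (3.605 / 0.6559)² = 30.20.
Round up to the next whole unit.

n = 31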